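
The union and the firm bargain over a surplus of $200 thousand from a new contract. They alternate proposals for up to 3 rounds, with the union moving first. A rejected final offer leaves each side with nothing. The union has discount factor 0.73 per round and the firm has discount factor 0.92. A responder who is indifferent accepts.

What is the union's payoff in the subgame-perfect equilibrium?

150.32

Round 3 (the union proposes): rejection yields 0 for the firm; the union offers 0 and keeps 200.
Round 2 (the firm proposes): the union can get 200 next round, worth 0.73 × 200 = 146 now, so the firm offers 146, keeping 54.
Round 1 (the union proposes): the firm can get 54 next round, worth 0.92 × 54 = 49.68 now, so the union offers 49.68, keeping 150.32.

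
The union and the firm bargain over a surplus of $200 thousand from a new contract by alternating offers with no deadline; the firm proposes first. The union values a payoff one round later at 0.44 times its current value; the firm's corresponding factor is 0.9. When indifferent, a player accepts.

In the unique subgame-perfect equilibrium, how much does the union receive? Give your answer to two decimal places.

Let x be the firm's share when the firm proposes and y be the union's share when the union proposes.
The union accepts iff offered ≥ 0.44·y, so x = 200 − 0.44y. Symmetrically y = 200 − 0.9x.
Substituting: x = 200 − 0.44(200 − 0.9x), giving x(1 − 0.9·0.44) = 200(1 − 0.44).
So x = 200 × 0.56 / 0.604 ≈ 185.4305, and the union receives 200 − x ≈ 14.5695.

14.57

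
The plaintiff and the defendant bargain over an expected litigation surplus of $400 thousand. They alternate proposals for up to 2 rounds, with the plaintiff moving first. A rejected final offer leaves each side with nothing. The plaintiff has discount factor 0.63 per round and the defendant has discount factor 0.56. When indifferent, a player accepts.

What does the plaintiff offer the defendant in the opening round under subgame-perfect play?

Round 2 (the defendant proposes): the plaintiff will accept anything ≥ 0, so the defendant offers 0 and keeps 400.
Round 1 (the plaintiff proposes): the defendant can get 400 next round, worth 0.56 × 400 = 224 now, so the plaintiff offers 224, keeping 176.

224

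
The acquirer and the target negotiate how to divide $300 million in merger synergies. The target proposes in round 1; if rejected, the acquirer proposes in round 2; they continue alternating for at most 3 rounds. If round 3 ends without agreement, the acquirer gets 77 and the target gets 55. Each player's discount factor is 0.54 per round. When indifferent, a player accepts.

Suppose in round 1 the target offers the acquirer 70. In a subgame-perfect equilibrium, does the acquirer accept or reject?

Reject

Round 3 (the target proposes): the acquirer gets 77 if talks fail, so the target offers 77 and keeps 223.
Round 2 (the acquirer proposes): the target can get 223 next round, worth 0.54 × 223 = 120.42 now. The acquirer offers 120.42 and keeps 300 − 120.42 = 179.58.
So by rejecting in round 1, the acquirer gets 179.58 next round, worth 0.54 × 179.58 = 96.9732 now.
Offer 70 < 96.9732, so the acquirer rejects.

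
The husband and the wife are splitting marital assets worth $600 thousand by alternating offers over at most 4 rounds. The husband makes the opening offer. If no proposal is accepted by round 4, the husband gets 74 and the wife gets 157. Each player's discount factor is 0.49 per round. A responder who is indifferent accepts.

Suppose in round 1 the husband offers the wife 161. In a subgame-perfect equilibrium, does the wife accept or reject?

Round 4 (the wife proposes): the husband gets 74 if talks fail, so the wife offers 74 and keeps 526.
Round 3 (the husband proposes): the wife can get 526 next round, worth 0.49 × 526 = 257.74 now, so the husband offers 257.74, keeping 342.26.
Round 2 (the wife proposes): the husband can get 342.26 next round, worth 0.49 × 342.26 = 167.7074 now. The wife offers 167.7074 and keeps 600 − 167.7074 = 432.2926.
So by rejecting in round 1, the wife gets 432.2926 next round, worth 0.49 × 432.2926 = 211.823374 now.
Offer 161 < 211.823374, so the wife rejects.

Reject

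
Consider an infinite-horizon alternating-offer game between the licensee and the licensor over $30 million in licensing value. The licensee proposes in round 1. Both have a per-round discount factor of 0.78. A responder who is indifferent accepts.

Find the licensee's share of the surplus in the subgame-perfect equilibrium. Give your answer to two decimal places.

16.85

Let x be the licensee's share when the licensee proposes and y be the licensor's share when the licensor proposes.
The licensor accepts iff offered ≥ 0.78·y, so x = 30 − 0.78y. Symmetrically y = 30 − 0.78x.
Substituting: x = 30 − 0.78(30 − 0.78x), giving x(1 − 0.78·0.78) = 30(1 − 0.78).
So x = 30 × 0.22 / 0.3916 ≈ 16.8539, and the licensor receives 30 − x ≈ 13.1461.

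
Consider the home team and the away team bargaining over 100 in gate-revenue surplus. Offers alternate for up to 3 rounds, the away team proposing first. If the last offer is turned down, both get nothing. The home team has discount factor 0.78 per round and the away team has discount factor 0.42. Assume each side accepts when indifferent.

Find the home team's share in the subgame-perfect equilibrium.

Round 3 (the away team proposes): rejection yields 0 for the home team; the away team offers 0 and keeps 100.
Round 2 (the home team proposes): the away team can get 100 next round, worth 0.42 × 100 = 42 now, so the home team offers 42, keeping 58.
Round 1 (the away team proposes): the home team can get 58 next round, worth 0.78 × 58 = 45.24 now; the away team offers that and keeps 54.76.

45.24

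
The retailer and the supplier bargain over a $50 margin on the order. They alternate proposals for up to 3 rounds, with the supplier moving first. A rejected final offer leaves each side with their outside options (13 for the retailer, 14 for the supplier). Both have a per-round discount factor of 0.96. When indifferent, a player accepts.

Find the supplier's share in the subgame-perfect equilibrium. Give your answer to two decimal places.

Round 3 (the supplier proposes): the retailer gets 13 if talks fail, so the supplier offers 13 and keeps 37.
Round 2 (the retailer proposes): the supplier can get 37 next round, worth 0.96 × 37 = 35.52 now, so the retailer offers 35.52, keeping 14.48.
Round 1 (the supplier proposes): the retailer can get 14.48 next round, worth 0.96 × 14.48 = 13.9008 now; the supplier offers that and keeps 36.0992.

36.10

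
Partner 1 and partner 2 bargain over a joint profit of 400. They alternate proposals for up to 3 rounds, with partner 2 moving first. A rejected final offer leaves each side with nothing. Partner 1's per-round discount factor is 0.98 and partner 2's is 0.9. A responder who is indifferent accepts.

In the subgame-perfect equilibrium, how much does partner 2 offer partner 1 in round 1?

Round 3 (partner 2 proposes): rejection yields 0 for partner 1; partner 2 offers 0 and keeps 400.
Round 2 (partner 1 proposes): partner 2 can get 400 next round, worth 0.9 × 400 = 360 now; partner 1 offers that and keeps 40.
Round 1 (partner 2 proposes): partner 1 can get 40 next round, worth 0.98 × 40 = 39.2 now. Partner 2 offers 39.2 and keeps 400 − 39.2 = 360.8.

39.2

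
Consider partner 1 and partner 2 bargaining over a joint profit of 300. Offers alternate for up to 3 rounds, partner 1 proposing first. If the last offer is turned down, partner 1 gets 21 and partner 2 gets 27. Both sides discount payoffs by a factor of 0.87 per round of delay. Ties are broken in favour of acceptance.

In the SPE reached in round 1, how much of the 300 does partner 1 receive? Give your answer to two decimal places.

245.63

Round 3 (partner 1 proposes): partner 2 gets 27 if talks fail, so partner 1 offers 27 and keeps 273.
Round 2 (partner 2 proposes): partner 1 can get 273 next round, worth 0.87 × 273 = 237.51 now; partner 2 offers that and keeps 62.49.
Round 1 (partner 1 proposes): partner 2 can get 62.49 next round, worth 0.87 × 62.49 = 54.3663 now; partner 1 offers that and keeps 245.6337.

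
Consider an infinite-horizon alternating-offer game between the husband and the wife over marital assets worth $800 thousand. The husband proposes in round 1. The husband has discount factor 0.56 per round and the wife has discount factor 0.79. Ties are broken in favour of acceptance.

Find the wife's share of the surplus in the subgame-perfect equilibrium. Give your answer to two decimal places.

498.71

Let x be the husband's share when the husband proposes and y be the wife's share when the wife proposes.
The wife accepts iff offered ≥ 0.79·y, so x = 800 − 0.79y. Symmetrically y = 800 − 0.56x.
Substituting: x = 800 − 0.79(800 − 0.56x), giving x(1 − 0.56·0.79) = 800(1 − 0.79).
So x = 800 × 0.21 / 0.5576 ≈ 301.2912, and the wife receives 800 − x ≈ 498.7088.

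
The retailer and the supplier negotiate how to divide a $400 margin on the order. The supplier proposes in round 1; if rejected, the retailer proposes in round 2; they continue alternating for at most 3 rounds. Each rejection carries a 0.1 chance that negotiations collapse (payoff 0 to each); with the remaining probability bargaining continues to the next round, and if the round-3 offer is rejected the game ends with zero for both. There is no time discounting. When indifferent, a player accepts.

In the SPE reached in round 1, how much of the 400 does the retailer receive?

Round 3 (the supplier proposes): rejection yields 0 for the retailer; the supplier offers 0 and keeps 400.
Round 2 (the retailer proposes): rejecting gives the supplier an expected 0.9 × 400 = 360; the retailer offers that and keeps 40.
Round 1 (the supplier proposes): rejecting gives the retailer an expected 0.9 × 40 = 36, so the supplier offers 36, keeping 364.

36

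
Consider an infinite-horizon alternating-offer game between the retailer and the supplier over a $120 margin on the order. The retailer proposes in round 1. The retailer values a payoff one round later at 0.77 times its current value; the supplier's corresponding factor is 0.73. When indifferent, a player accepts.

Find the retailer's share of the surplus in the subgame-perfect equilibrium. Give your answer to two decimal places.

73.99

In a stationary SPE each proposer offers the other exactly their discounted continuation value.
If the retailer keeps x when proposing and the supplier keeps y when proposing, then x = 120 − 0.73y and y = 120 − 0.77x.
Solving: x = 120(1 − 0.73) / (1 − 0.77·0.73) = 32.4 / 0.4379 ≈ 73.9895.
The supplier gets 120 − 73.9895 ≈ 46.0105.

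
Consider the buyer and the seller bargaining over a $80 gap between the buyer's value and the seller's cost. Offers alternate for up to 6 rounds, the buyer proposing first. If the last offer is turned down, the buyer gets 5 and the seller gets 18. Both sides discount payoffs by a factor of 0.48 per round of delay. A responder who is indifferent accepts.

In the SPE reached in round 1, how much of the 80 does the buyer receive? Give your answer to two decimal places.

53.52

Round 6 (the seller proposes): the buyer gets 5 if talks fail, so the seller offers 5 and keeps 75.
Round 5 (the buyer proposes): the seller can get 75 next round, worth 0.48 × 75 = 36 now, so the buyer offers 36, keeping 44.
Round 4 (the seller proposes): the buyer can get 44 next round, worth 0.48 × 44 = 21.12 now, so the seller offers 21.12, keeping 58.88.
Round 3 (the buyer proposes): the seller can get 58.88 next round, worth 0.48 × 58.88 = 28.2624 now; the buyer offers that and keeps 51.7376.
Round 2 (the seller proposes): the buyer can get 51.7376 next round, worth 0.48 × 51.7376 = 24.834048 now; the seller offers that and keeps 55.165952.
Round 1 (the buyer proposes): the seller can get 55.165952 next round, worth 0.48 × 55.165952 = 26.47965696 now, so the buyer offers 26.47965696, keeping 53.52034304.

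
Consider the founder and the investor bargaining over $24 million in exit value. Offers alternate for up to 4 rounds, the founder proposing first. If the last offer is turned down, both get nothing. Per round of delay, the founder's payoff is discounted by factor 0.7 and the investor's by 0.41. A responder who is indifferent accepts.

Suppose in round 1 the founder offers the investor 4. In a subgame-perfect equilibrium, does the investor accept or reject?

Reject

Round 4 (the investor proposes): rejection yields 0 for the founder; the investor offers 0 and keeps 24.
Round 3 (the founder proposes): the investor can get 24 next round, worth 0.41 × 24 = 9.84 now. The founder offers 9.84 and keeps 24 − 9.84 = 14.16.
Round 2 (the investor proposes): the founder can get 14.16 next round, worth 0.7 × 14.16 = 9.912 now; the investor offers that and keeps 14.088.
So by rejecting in round 1, the investor gets 14.088 next round, worth 0.41 × 14.088 = 5.77608 now.
Offer 4 < 5.77608, so the investor rejects.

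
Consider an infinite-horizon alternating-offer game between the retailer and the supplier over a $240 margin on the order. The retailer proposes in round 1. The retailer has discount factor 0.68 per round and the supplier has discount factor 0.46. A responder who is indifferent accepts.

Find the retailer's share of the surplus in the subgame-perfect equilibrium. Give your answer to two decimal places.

When the retailer proposes, the supplier accepts any offer worth at least 0.46 times what the supplier would get by proposing next round; and vice versa.
This gives x = 240 − 0.46y and y = 240 − 0.68x, where x and y are each side's share when it proposes.
Hence (1 − 0.46·0.68)x = 240(1 − 0.46), i.e. 0.6872·x = 129.6.
x ≈ 188.5914; the supplier's share is 240 − x ≈ 51.4086.

188.59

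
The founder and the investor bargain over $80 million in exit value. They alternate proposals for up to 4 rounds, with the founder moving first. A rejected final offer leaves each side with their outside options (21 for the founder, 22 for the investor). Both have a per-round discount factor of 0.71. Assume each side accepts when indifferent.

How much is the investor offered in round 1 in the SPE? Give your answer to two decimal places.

37.59

Solve by backward induction from round 4.
Round 4 (the investor proposes): the founder gets 21 if talks fail, so the investor offers 21 and keeps 59.
Round 3 (the founder proposes): the investor can get 59 next round, worth 0.71 × 59 = 41.89 now; the founder offers that and keeps 38.11.
Round 2 (the investor proposes): the founder can get 38.11 next round, worth 0.71 × 38.11 = 27.0581 now; the investor offers that and keeps 52.9419.
Round 1 (the founder proposes): the investor can get 52.9419 next round, worth 0.71 × 52.9419 = 37.588749 now. The founder offers 37.588749 and keeps 80 − 37.588749 = 42.411251.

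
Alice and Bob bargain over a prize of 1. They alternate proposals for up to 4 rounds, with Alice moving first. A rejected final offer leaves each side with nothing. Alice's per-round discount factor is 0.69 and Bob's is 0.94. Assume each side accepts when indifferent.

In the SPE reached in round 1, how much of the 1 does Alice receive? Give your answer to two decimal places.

Work backward from the last round.
Round 4 (Bob proposes): Alice will accept anything ≥ 0, so Bob offers 0 and keeps 1.
Round 3 (Alice proposes): Bob can get 1 next round, worth 0.94 × 1 = 0.94 now, so Alice offers 0.94, keeping 0.06.
Round 2 (Bob proposes): Alice can get 0.06 next round, worth 0.69 × 0.06 = 0.0414 now, so Bob offers 0.0414, keeping 0.9586.
Round 1 (Alice proposes): Bob can get 0.9586 next round, worth 0.94 × 0.9586 = 0.901084 now; Alice offers that and keeps 0.098916.

0.10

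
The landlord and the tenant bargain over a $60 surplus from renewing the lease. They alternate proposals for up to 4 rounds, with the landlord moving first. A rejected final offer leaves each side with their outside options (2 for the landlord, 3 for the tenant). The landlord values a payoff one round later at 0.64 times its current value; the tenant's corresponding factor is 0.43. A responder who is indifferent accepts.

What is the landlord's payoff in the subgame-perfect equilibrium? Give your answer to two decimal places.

Work backward from the last round.
Round 4 (the tenant proposes): the landlord gets 2 if talks fail, so the tenant offers 2 and keeps 58.
Round 3 (the landlord proposes): the tenant can get 58 next round, worth 0.43 × 58 = 24.94 now. The landlord offers 24.94 and keeps 60 − 24.94 = 35.06.
Round 2 (the tenant proposes): the landlord can get 35.06 next round, worth 0.64 × 35.06 = 22.4384 now; the tenant offers that and keeps 37.5616.
Round 1 (the landlord proposes): the tenant can get 37.5616 next round, worth 0.43 × 37.5616 = 16.151488 now; the landlord offers that and keeps 43.848512.

43.85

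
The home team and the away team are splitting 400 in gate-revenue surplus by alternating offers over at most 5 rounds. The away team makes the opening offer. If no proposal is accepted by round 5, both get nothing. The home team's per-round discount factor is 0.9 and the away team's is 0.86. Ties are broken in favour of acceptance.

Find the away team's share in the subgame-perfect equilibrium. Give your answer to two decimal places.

Solve by backward induction from round 5.
Round 5 (the away team proposes): rejection yields 0 for the home team; the away team offers 0 and keeps 400.
Round 4 (the home team proposes): the away team can get 400 next round, worth 0.86 × 400 = 344 now, so the home team offers 344, keeping 56.
Round 3 (the away team proposes): the home team can get 56 next round, worth 0.9 × 56 = 50.4 now; the away team offers that and keeps 349.6.
Round 2 (the home team proposes): the away team can get 349.6 next round, worth 0.86 × 349.6 = 300.656 now, so the home team offers 300.656, keeping 99.344.
Round 1 (the away team proposes): the home team can get 99.344 next round, worth 0.9 × 99.344 = 89.4096 now; the away team offers that and keeps 310.5904.

310.59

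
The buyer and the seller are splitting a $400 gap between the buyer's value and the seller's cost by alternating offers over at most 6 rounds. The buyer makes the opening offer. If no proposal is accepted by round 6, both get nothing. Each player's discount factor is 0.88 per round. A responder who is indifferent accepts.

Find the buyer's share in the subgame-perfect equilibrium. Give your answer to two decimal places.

Round 6 (the seller proposes): rejection yields 0 for the buyer; the seller offers 0 and keeps 400.
Round 5 (the buyer proposes): the seller can get 400 next round, worth 0.88 × 400 = 352 now; the buyer offers that and keeps 48.
Round 4 (the seller proposes): the buyer can get 48 next round, worth 0.88 × 48 = 42.24 now. The seller offers 42.24 and keeps 400 − 42.24 = 357.76.
Round 3 (the buyer proposes): the seller can get 357.76 next round, worth 0.88 × 357.76 = 314.8288 now; the buyer offers that and keeps 85.1712.
Round 2 (the seller proposes): the buyer can get 85.1712 next round, worth 0.88 × 85.1712 = 74.950656 now; the seller offers that and keeps 325.049344.
Round 1 (the buyer proposes): the seller can get 325.049344 next round, worth 0.88 × 325.049344 = 286.04342272 now; the buyer offers that and keeps 113.95657728.

113.96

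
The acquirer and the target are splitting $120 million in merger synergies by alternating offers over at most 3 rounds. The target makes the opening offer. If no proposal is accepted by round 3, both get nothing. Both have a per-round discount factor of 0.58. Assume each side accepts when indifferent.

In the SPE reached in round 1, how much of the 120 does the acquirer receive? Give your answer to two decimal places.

Round 3 (the target proposes): rejection yields 0 for the acquirer; the target offers 0 and keeps 120.
Round 2 (the acquirer proposes): the target can get 120 next round, worth 0.58 × 120 = 69.6 now; the acquirer offers that and keeps 50.4.
Round 1 (the target proposes): the acquirer can get 50.4 next round, worth 0.58 × 50.4 = 29.232 now. The target offers 29.232 and keeps 120 − 29.232 = 90.768.

29.23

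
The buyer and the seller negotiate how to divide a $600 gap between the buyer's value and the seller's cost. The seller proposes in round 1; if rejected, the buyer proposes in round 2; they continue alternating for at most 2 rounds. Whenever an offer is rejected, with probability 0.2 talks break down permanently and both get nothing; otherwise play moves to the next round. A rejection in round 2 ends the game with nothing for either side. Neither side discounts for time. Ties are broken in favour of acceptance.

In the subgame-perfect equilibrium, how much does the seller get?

120

Round 2 (the buyer proposes): rejection yields 0 for the seller; the buyer offers 0 and keeps 600.
Round 1 (the seller proposes): rejecting gives the buyer an expected 0.8 × 600 = 480, so the seller offers 480, keeping 120.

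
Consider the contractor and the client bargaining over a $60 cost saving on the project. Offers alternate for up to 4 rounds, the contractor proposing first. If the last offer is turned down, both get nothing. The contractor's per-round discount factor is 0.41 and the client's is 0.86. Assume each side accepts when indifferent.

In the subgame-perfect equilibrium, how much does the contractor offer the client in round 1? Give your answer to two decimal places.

Solve by backward induction from round 4.
Round 4 (the client proposes): rejection yields 0 for the contractor; the client offers 0 and keeps 60.
Round 3 (the contractor proposes): the client can get 60 next round, worth 0.86 × 60 = 51.6 now; the contractor offers that and keeps 8.4.
Round 2 (the client proposes): the contractor can get 8.4 next round, worth 0.41 × 8.4 = 3.444 now. The client offers 3.444 and keeps 60 − 3.444 = 56.556.
Round 1 (the contractor proposes): the client can get 56.556 next round, worth 0.86 × 56.556 = 48.63816 now; the contractor offers that and keeps 11.36184.

48.64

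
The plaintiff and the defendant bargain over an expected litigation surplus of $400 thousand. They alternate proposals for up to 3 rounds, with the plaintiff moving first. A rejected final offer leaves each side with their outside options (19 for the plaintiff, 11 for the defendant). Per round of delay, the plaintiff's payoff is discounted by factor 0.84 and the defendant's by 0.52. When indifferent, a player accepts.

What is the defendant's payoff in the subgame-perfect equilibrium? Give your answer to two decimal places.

Round 3 (the plaintiff proposes): the defendant gets 11 if talks fail, so the plaintiff offers 11 and keeps 389.
Round 2 (the defendant proposes): the plaintiff can get 389 next round, worth 0.84 × 389 = 326.76 now. The defendant offers 326.76 and keeps 400 − 326.76 = 73.24.
Round 1 (the plaintiff proposes): the defendant can get 73.24 next round, worth 0.52 × 73.24 = 38.0848 now. The plaintiff offers 38.0848 and keeps 400 − 38.0848 = 361.9152.

38.08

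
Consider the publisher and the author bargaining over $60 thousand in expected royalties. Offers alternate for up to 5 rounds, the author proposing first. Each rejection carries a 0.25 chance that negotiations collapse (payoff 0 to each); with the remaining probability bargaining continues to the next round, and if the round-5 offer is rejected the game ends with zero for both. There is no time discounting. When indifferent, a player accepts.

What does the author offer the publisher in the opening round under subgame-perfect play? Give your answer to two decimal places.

By backward induction:
Round 5 (the author proposes): the publisher will accept anything ≥ 0, so the author offers 0 and keeps 60.
Round 4 (the publisher proposes): rejecting gives the author an expected 0.75 × 60 = 45, so the publisher offers 45, keeping 15.
Round 3 (the author proposes): rejecting gives the publisher an expected 0.75 × 15 = 11.25, so the author offers 11.25, keeping 48.75.
Round 2 (the publisher proposes): rejecting gives the author an expected 0.75 × 48.75 = 36.5625. The publisher offers 36.5625 and keeps 60 − 36.5625 = 23.4375.
Round 1 (the author proposes): rejecting gives the publisher an expected 0.75 × 23.4375 = 17.578125; the author offers that and keeps 42.421875.

17.58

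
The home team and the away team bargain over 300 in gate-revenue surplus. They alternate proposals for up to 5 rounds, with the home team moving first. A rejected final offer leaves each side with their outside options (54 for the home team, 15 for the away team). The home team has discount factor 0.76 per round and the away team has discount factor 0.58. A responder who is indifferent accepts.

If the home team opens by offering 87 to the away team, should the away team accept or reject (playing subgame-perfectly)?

Accept

Round 5 (the home team proposes): the away team gets 15 if talks fail, so the home team offers 15 and keeps 285.
Round 4 (the away team proposes): the home team can get 285 next round, worth 0.76 × 285 = 216.6 now. The away team offers 216.6 and keeps 300 − 216.6 = 83.4.
Round 3 (the home team proposes): the away team can get 83.4 next round, worth 0.58 × 83.4 = 48.372 now; the home team offers that and keeps 251.628.
Round 2 (the away team proposes): the home team can get 251.628 next round, worth 0.76 × 251.628 = 191.23728 now; the away team offers that and keeps 108.76272.
So by rejecting in round 1, the away team gets 108.76272 next round, worth 0.58 × 108.76272 = 63.0823776 now.
Offer 87 ≥ 63.0823776, so the away team accepts.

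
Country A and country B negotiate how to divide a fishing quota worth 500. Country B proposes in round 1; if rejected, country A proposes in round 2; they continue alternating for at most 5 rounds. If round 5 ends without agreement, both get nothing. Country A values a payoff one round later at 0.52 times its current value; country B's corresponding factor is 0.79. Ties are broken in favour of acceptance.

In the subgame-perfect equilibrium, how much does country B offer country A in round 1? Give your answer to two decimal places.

Round 5 (country B proposes): rejection yields 0 for country A; country B offers 0 and keeps 500.
Round 4 (country A proposes): country B can get 500 next round, worth 0.79 × 500 = 395 now; country A offers that and keeps 105.
Round 3 (country B proposes): country A can get 105 next round, worth 0.52 × 105 = 54.6 now. Country B offers 54.6 and keeps 500 − 54.6 = 445.4.
Round 2 (country A proposes): country B can get 445.4 next round, worth 0.79 × 445.4 = 351.866 now, so country A offers 351.866, keeping 148.134.
Round 1 (country B proposes): country A can get 148.134 next round, worth 0.52 × 148.134 = 77.02968 now; country B offers that and keeps 422.97032.

77.03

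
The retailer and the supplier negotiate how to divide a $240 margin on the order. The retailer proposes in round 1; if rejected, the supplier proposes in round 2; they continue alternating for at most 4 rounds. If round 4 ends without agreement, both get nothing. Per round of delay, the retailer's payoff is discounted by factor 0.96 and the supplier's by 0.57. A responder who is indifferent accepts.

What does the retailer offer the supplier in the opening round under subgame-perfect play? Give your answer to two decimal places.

80.33

Round 4 (the supplier proposes): the retailer will accept anything ≥ 0, so the supplier offers 0 and keeps 240.
Round 3 (the retailer proposes): the supplier can get 240 next round, worth 0.57 × 240 = 136.8 now, so the retailer offers 136.8, keeping 103.2.
Round 2 (the supplier proposes): the retailer can get 103.2 next round, worth 0.96 × 103.2 = 99.072 now. The supplier offers 99.072 and keeps 240 − 99.072 = 140.928.
Round 1 (the retailer proposes): the supplier can get 140.928 next round, worth 0.57 × 140.928 = 80.32896 now; the retailer offers that and keeps 159.67104.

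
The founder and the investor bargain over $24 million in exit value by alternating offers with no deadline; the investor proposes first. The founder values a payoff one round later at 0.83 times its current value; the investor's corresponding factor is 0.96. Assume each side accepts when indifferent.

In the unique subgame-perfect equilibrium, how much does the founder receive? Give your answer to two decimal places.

3.92

When the investor proposes, the founder accepts any offer worth at least 0.83 times what the founder would get by proposing next round; and vice versa.
This gives x = 24 − 0.83y and y = 24 − 0.96x, where x and y are each side's share when it proposes.
Hence (1 − 0.83·0.96)x = 24(1 − 0.83), i.e. 0.2032·x = 4.08.
x ≈ 20.0787; the founder's share is 24 − x ≈ 3.9213.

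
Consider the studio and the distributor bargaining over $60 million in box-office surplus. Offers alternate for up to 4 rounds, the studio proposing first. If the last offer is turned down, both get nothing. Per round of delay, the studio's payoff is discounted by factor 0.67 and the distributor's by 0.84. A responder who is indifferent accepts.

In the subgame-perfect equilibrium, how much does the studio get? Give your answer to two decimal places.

15.00

By backward induction:
Round 4 (the distributor proposes): the studio will accept anything ≥ 0, so the distributor offers 0 and keeps 60.
Round 3 (the studio proposes): the distributor can get 60 next round, worth 0.84 × 60 = 50.4 now, so the studio offers 50.4, keeping 9.6.
Round 2 (the distributor proposes): the studio can get 9.6 next round, worth 0.67 × 9.6 = 6.432 now, so the distributor offers 6.432, keeping 53.568.
Round 1 (the studio proposes): the distributor can get 53.568 next round, worth 0.84 × 53.568 = 44.99712 now; the studio offers that and keeps 15.00288.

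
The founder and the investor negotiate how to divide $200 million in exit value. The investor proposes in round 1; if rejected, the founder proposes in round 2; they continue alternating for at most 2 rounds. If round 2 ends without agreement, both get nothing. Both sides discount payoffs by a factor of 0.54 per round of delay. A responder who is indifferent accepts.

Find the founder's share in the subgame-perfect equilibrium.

Round 2 (the founder proposes): the investor will accept anything ≥ 0, so the founder offers 0 and keeps 200.
Round 1 (the investor proposes): the founder can get 200 next round, worth 0.54 × 200 = 108 now; the investor offers that and keeps 92.

108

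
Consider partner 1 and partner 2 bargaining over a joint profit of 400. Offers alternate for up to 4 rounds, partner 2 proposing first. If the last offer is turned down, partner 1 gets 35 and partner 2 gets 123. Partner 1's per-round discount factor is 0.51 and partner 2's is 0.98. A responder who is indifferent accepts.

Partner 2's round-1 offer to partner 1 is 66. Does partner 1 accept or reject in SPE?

Reject

Round 4 (partner 1 proposes): partner 2 gets 123 if talks fail, so partner 1 offers 123 and keeps 277.
Round 3 (partner 2 proposes): partner 1 can get 277 next round, worth 0.51 × 277 = 141.27 now; partner 2 offers that and keeps 258.73.
Round 2 (partner 1 proposes): partner 2 can get 258.73 next round, worth 0.98 × 258.73 = 253.5554 now. Partner 1 offers 253.5554 and keeps 400 − 253.5554 = 146.4446.
So by rejecting in round 1, partner 1 gets 146.4446 next round, worth 0.51 × 146.4446 = 74.686746 now.
Offer 66 < 74.686746, so partner 1 rejects.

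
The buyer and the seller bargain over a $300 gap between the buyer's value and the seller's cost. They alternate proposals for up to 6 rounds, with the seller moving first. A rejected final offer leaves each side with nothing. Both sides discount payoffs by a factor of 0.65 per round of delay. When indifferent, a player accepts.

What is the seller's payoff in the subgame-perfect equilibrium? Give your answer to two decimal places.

168.11

By backward induction:
Round 6 (the buyer proposes): the seller will accept anything ≥ 0, so the buyer offers 0 and keeps 300.
Round 5 (the seller proposes): the buyer can get 300 next round, worth 0.65 × 300 = 195 now, so the seller offers 195, keeping 105.
Round 4 (the buyer proposes): the seller can get 105 next round, worth 0.65 × 105 = 68.25 now; the buyer offers that and keeps 231.75.
Round 3 (the seller proposes): the buyer can get 231.75 next round, worth 0.65 × 231.75 = 150.6375 now; the seller offers that and keeps 149.3625.
Round 2 (the buyer proposes): the seller can get 149.3625 next round, worth 0.65 × 149.3625 = 97.085625 now; the buyer offers that and keeps 202.914375.
Round 1 (the seller proposes): the buyer can get 202.914375 next round, worth 0.65 × 202.914375 = 131.89434375 now, so the seller offers 131.89434375, keeping 168.10565625.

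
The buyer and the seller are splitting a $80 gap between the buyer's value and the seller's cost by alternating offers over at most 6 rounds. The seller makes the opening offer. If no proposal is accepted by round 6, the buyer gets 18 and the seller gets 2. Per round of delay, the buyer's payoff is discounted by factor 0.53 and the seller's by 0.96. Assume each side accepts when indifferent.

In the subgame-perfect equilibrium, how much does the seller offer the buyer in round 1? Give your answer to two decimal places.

Round 6 (the buyer proposes): the seller gets 2 if talks fail, so the buyer offers 2 and keeps 78.
Round 5 (the seller proposes): the buyer can get 78 next round, worth 0.53 × 78 = 41.34 now. The seller offers 41.34 and keeps 80 − 41.34 = 38.66.
Round 4 (the buyer proposes): the seller can get 38.66 next round, worth 0.96 × 38.66 = 37.1136 now. The buyer offers 37.1136 and keeps 80 − 37.1136 = 42.8864.
Round 3 (the seller proposes): the buyer can get 42.8864 next round, worth 0.53 × 42.8864 = 22.729792 now, so the seller offers 22.729792, keeping 57.270208.
Round 2 (the buyer proposes): the seller can get 57.270208 next round, worth 0.96 × 57.270208 = 54.97939968 now; the buyer offers that and keeps 25.02060032.
Round 1 (the seller proposes): the buyer can get 25.02060032 next round, worth 0.53 × 25.02060032 = 13.2609181696 now. The seller offers 13.2609181696 and keeps 80 − 13.2609181696 = 66.7390818304.

13.26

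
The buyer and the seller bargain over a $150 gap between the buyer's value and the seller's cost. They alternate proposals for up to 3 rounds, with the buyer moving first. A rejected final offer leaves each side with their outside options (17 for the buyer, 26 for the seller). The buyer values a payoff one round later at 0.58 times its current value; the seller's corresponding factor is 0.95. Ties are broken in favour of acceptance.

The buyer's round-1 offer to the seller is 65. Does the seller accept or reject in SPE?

Reject

Round 3 (the buyer proposes): the seller gets 26 if talks fail, so the buyer offers 26 and keeps 124.
Round 2 (the seller proposes): the buyer can get 124 next round, worth 0.58 × 124 = 71.92 now, so the seller offers 71.92, keeping 78.08.
So by rejecting in round 1, the seller gets 78.08 next round, worth 0.95 × 78.08 = 74.176 now.
Offer 65 < 74.176, so the seller rejects.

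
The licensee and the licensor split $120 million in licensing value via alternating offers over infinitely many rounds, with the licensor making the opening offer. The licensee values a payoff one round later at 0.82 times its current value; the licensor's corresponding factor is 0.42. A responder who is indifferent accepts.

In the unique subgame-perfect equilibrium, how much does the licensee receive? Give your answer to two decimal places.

87.05

In a stationary SPE each proposer offers the other exactly their discounted continuation value.
If the licensor keeps x when proposing and the licensee keeps y when proposing, then x = 120 − 0.82y and y = 120 − 0.42x.
Solving: x = 120(1 − 0.82) / (1 − 0.42·0.82) = 21.6 / 0.6556 ≈ 32.9469.
The licensee gets 120 − 32.9469 ≈ 87.0531.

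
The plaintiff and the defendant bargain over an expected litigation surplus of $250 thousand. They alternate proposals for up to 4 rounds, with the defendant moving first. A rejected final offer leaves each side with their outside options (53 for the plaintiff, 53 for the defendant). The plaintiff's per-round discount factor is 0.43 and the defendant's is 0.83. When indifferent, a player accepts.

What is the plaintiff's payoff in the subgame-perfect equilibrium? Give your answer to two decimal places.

Round 4 (the plaintiff proposes): the defendant gets 53 if talks fail, so the plaintiff offers 53 and keeps 197.
Round 3 (the defendant proposes): the plaintiff can get 197 next round, worth 0.43 × 197 = 84.71 now, so the defendant offers 84.71, keeping 165.29.
Round 2 (the plaintiff proposes): the defendant can get 165.29 next round, worth 0.83 × 165.29 = 137.1907 now, so the plaintiff offers 137.1907, keeping 112.8093.
Round 1 (the defendant proposes): the plaintiff can get 112.8093 next round, worth 0.43 × 112.8093 = 48.507999 now. The defendant offers 48.507999 and keeps 250 − 48.507999 = 201.492001.

48.51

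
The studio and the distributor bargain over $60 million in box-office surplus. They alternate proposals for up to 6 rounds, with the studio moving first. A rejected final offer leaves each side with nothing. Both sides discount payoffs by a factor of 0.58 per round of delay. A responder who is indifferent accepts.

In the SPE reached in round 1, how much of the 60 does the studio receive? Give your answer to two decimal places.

Work backward from the last round.
Round 6 (the distributor proposes): the studio will accept anything ≥ 0, so the distributor offers 0 and keeps 60.
Round 5 (the studio proposes): the distributor can get 60 next round, worth 0.58 × 60 = 34.8 now; the studio offers that and keeps 25.2.
Round 4 (the distributor proposes): the studio can get 25.2 next round, worth 0.58 × 25.2 = 14.616 now. The distributor offers 14.616 and keeps 60 − 14.616 = 45.384.
Round 3 (the studio proposes): the distributor can get 45.384 next round, worth 0.58 × 45.384 = 26.32272 now; the studio offers that and keeps 33.67728.
Round 2 (the distributor proposes): the studio can get 33.67728 next round, worth 0.58 × 33.67728 = 19.5328224 now, so the distributor offers 19.5328224, keeping 40.4671776.
Round 1 (the studio proposes): the distributor can get 40.4671776 next round, worth 0.58 × 40.4671776 = 23.470963008 now. The studio offers 23.470963008 and keeps 60 − 23.470963008 = 36.529036992.

36.53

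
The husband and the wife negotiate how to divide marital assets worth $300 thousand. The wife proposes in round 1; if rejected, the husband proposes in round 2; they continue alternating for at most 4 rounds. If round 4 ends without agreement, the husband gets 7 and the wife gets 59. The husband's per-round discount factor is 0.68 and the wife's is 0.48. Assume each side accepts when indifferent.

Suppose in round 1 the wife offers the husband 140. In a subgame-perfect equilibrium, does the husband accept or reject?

Work out the husband's continuation value if the offer is rejected.
Round 4 (the husband proposes): the wife gets 59 if talks fail, so the husband offers 59 and keeps 241.
Round 3 (the wife proposes): the husband can get 241 next round, worth 0.68 × 241 = 163.88 now; the wife offers that and keeps 136.12.
Round 2 (the husband proposes): the wife can get 136.12 next round, worth 0.48 × 136.12 = 65.3376 now. The husband offers 65.3376 and keeps 300 − 65.3376 = 234.6624.
So by rejecting in round 1, the husband gets 234.6624 next round, worth 0.68 × 234.6624 = 159.570432 now.
Offer 140 < 159.570432, so the husband rejects.

Reject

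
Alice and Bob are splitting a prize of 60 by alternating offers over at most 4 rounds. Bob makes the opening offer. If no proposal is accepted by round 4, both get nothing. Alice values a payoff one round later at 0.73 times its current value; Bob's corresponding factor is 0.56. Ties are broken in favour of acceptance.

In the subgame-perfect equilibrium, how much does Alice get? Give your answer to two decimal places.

37.18

Round 4 (Alice proposes): Bob will accept anything ≥ 0, so Alice offers 0 and keeps 60.
Round 3 (Bob proposes): Alice can get 60 next round, worth 0.73 × 60 = 43.8 now. Bob offers 43.8 and keeps 60 − 43.8 = 16.2.
Round 2 (Alice proposes): Bob can get 16.2 next round, worth 0.56 × 16.2 = 9.072 now; Alice offers that and keeps 50.928.
Round 1 (Bob proposes): Alice can get 50.928 next round, worth 0.73 × 50.928 = 37.17744 now. Bob offers 37.17744 and keeps 60 − 37.17744 = 22.82256.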